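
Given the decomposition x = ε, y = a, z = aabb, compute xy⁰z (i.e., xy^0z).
aabb

Given x = '', y = 'a', z = 'aabb' and i = 0:

xy^0z = x + y·y·...·y (0 times) + z
       = '' + 'a'^0 + 'aabb'
       = '' + '' + 'aabb'
       = 'aabb'

The pumped string is 'aabb' with length 4.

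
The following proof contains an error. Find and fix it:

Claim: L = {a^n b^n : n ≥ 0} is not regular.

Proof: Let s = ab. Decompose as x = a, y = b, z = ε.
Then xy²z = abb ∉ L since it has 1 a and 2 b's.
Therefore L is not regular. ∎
Error: The string s = ab might be shorter than the pumping length p.

Correction: Choose s = a^p b^p to ensure |s| ≥ p. Also, the decomposition is wrong: with |xy| ≤ p, y cannot include b's when s starts with p a's.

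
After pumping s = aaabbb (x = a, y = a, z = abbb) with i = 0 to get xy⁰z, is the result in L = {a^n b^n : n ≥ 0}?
No

xy⁰z = a · ε · abbb = aabbb.
aabbb has 2 a's and 3 b's; 2 ≠ 3, so it is not in L.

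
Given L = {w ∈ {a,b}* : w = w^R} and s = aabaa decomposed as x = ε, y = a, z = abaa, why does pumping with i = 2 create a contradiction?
xy²z = aaabaa ∉ L

Pumping with i = 2 replaces y = a by y² = aa:
- Original: s = xyz = aabaa; aabaa reversed is aabaa, the same string, so it is a palindrome and is in L
- Pumped: xy²z = ε · aa · abaa = aaabaa
- aaabaa reversed is aabaaa ≠ aaabaa, so it is not a palindrome and is not in L

The pumping lemma would require xy²z ∈ L, so this decomposition yields a contradiction.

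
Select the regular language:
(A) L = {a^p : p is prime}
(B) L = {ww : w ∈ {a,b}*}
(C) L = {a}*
(C) {a}*

(C) L = {a}* is regular.

This can be recognized by a finite automaton (DFA/NFA).
Regular expressions like {a}* define regular languages.

The other choices are not regular:
- {a^p : p is prime}: After pumping, the length becomes composite
- {ww : w ∈ {a,b}*}: After pumping, the two halves no longer match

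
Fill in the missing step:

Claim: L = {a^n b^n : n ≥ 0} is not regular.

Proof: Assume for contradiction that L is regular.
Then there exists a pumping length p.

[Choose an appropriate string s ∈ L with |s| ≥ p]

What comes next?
s = a^p b^p

This string is in L (has equal a's and b's) and has length 2p ≥ p.
Any decomposition xyz with |xy| ≤ p means y consists only of a's,
so pumping will unbalance the counts.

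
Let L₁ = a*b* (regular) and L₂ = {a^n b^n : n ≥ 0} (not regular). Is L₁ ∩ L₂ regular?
No — L₁ ∩ L₂ is not regular.

Every string a^n b^n already lies in a*b*, so L₁ ∩ L₂ = {a^n b^n : n ≥ 0} = L₂ itself, which is the standard non-regular language (pump s = a^p b^p).

Note that the bare facts "L₁ regular, L₂ non-regular" do not settle the question by themselves: the closure of regular languages under ∪, ∩, complement and difference applies only when BOTH operands are regular. With a non-regular operand the result can come out regular or non-regular depending on the specific languages, so one has to work out L₁ ∩ L₂ for this particular pair, as above.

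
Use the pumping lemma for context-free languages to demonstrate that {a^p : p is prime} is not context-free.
Assume for contradiction that L is context-free, and let p ≥ 1 be the pumping length given by the pumping lemma for CFLs.
Choose a prime q with q ≥ p and let s = a^q. Then s ∈ L and |s| = q ≥ p.
By the CFL pumping lemma, s = uvxyz for some u, v, x, y, z with |vxy| ≤ p, |vy| ≥ 1, and uv^i xy^i z ∈ L for every i ≥ 0.
All symbols are a's, so only lengths matter: let k = |vy|, with 1 ≤ k ≤ p. Then |uv^i xy^i z| = q + (i − 1)k.

Take i = q + 1: the length is q + qk = q(k + 1).
Both factors satisfy q ≥ 2 and k + 1 ≥ 2, so q(k + 1) is composite and uv^(q+1) xy^(q+1) z ∉ L.

This contradicts the CFL pumping lemma, which requires uv^i xy^i z ∈ L for all i ≥ 0.
Hence L = {a^p : p is prime} is not context-free. ∎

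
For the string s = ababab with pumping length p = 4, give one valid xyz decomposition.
x = '', y = 'abab', z = 'ab'

For s = ababab and p = 4, one valid decomposition is:
- x = '' (length 0)
- y = 'abab' (length 4)
- z = 'ab' (length 2)

Verification:
- xyz = '' + 'abab' + 'ab' = ababab ✓
- |xy| = 4 ≤ 4 ✓
- |y| = 4 > 0 ✓

All pumping lemma constraints are satisfied.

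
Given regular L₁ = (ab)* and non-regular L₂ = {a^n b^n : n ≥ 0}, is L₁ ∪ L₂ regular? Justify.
No — L₁ ∪ L₂ is not regular.

Let U = (ab)* ∪ {a^n b^n}. If U were regular, then U ∩ aa*bb* would be regular (closure under intersection with a regular language). But (ab)* ∩ aa*bb* = {ab} and {a^n b^n} ∩ aa*bb* = {a^n b^n : n ≥ 1}, so U ∩ aa*bb* = {a^n b^n : n ≥ 1}, which is not regular. Hence U is not regular.

Note that the bare facts "L₁ regular, L₂ non-regular" do not settle the question by themselves: the closure of regular languages under ∪, ∩, complement and difference applies only when BOTH operands are regular. With a non-regular operand the result can come out regular or non-regular depending on the specific languages, so one has to work out L₁ ∪ L₂ for this particular pair, as above.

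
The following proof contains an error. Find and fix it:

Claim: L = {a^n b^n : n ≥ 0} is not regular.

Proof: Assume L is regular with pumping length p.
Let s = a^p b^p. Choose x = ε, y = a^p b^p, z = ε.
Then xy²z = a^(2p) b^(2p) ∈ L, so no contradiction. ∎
Error: The decomposition violates |xy| ≤ p. With y = a^p b^p, |xy| = |y| = 2p > p. (The proof also miscomputes xy²z, which would be a^p b^p a^p b^p rather than a^(2p) b^(2p), and it wrongly treats one harmless decomposition as settling the matter — the prover does not get to choose the decomposition.)

Correction: The pumping lemma requires |xy| ≤ p, and the argument must handle every decomposition satisfying |xy| ≤ p, |y| ≥ 1. Since s starts with p a's, any such y consists only of a's, say y = a^k with k ≥ 1. Then xy²z = a^(p+k) b^p has unequal numbers of a's and b's, so xy²z ∉ L — the required contradiction.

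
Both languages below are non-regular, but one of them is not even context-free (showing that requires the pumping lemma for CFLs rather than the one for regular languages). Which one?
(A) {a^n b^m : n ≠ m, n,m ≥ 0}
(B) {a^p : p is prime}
(B) {a^p : p is prime}

(B) {a^p : p is prime} requires the CFL pumping lemma.

- {a^n b^m : n ≠ m, n,m ≥ 0} is context-free (but not regular)
  • Can be shown non-regular with the regular pumping lemma
  • After pumping a's, we can make n = m

- {a^p : p is prime} is NOT context-free
  • Requires the CFL pumping lemma to prove
  • The CFL pumping lemma also fails because prime gaps are unbounded

The CFL pumping lemma is "stronger" in that it can prove non-membership
in the larger class of context-free languages.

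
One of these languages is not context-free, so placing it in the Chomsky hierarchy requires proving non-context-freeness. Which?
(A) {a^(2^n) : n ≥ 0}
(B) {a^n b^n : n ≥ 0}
(A) {a^(2^n) : n ≥ 0}

(A) {a^(2^n) : n ≥ 0} requires the CFL pumping lemma.

- {a^n b^n : n ≥ 0} is context-free (but not regular)
  • Can be shown non-regular with the regular pumping lemma
  • After pumping, the number of a's and b's become unequal

- {a^(2^n) : n ≥ 0} is NOT context-free
  • Requires the CFL pumping lemma to prove
  • Gaps between powers of 2 grow exponentially

The CFL pumping lemma is "stronger" in that it can prove non-membership
in the larger class of context-free languages.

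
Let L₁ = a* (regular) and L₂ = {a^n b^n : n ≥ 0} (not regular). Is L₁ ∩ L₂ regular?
Yes — L₁ ∩ L₂ is regular.

A string of a* contains no b's, and the only string of {a^n b^n} with no b's is ε (n = 0). So L₁ ∩ L₂ = {ε}, a finite language, which is regular.

Note that the bare facts "L₁ regular, L₂ non-regular" do not settle the question by themselves: the closure of regular languages under ∪, ∩, complement and difference applies only when BOTH operands are regular. With a non-regular operand the result can come out regular or non-regular depending on the specific languages, so one has to work out L₁ ∩ L₂ for this particular pair, as above.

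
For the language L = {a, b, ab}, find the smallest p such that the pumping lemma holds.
p = 3

For a finite language L, the pumping lemma holds vacuously if p > max|s| for s ∈ L.

The longest string in L = {a, b, ab} has length 2.
If p = 3, then no string s ∈ L has |s| ≥ p, so the condition is vacuously true.

The minimum pumping length is p = 3.

Why no smaller p works: for any p ≤ 2, the longest string s ∈ L has |s| = 2 ≥ p, so it would
have to be pumpable; but pumping up (i = 2, 3, ...) produces ever longer strings, which cannot all lie in the
finite language L. So the pumping property fails for every p ≤ 2.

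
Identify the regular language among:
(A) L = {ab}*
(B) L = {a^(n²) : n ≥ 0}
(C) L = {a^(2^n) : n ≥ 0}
(A) {ab}*

(A) L = {ab}* is regular.

This can be recognized by a finite automaton (DFA/NFA).
Regular expressions like {ab}* define regular languages.

The other choices are not regular:
- {a^(2^n) : n ≥ 0}: After pumping, length is no longer a power of 2
- {a^(n²) : n ≥ 0}: After pumping, length is no longer a perfect square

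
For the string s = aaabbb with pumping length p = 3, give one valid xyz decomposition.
x = '', y = 'aa', z = 'abbb'

For s = aaabbb and p = 3, one valid decomposition is:
- x = '' (length 0)
- y = 'aa' (length 2)
- z = 'abbb' (length 4)

Verification:
- xyz = '' + 'aa' + 'abbb' = aaabbb ✓
- |xy| = 2 ≤ 3 ✓
- |y| = 2 > 0 ✓

All pumping lemma constraints are satisfied.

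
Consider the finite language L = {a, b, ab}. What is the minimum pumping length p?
p = 3

For a finite language L, the pumping lemma holds vacuously if p > max|s| for s ∈ L.

The longest string in L = {a, b, ab} has length 2.
If p = 3, then no string s ∈ L has |s| ≥ p, so the condition is vacuously true.

The minimum pumping length is p = 3.

Why no smaller p works: for any p ≤ 2, the longest string s ∈ L has |s| = 2 ≥ p, so it would
have to be pumpable; but pumping up (i = 2, 3, ...) produces ever longer strings, which cannot all lie in the
finite language L. So the pumping property fails for every p ≤ 2.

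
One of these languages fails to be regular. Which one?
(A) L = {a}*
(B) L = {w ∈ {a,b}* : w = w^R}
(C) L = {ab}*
(B) {w ∈ {a,b}* : w = w^R}

(B) L = {w ∈ {a,b}* : w = w^R} is NOT regular.

The pumping lemma can be used to prove this:
After pumping, the string is no longer symmetric

The other languages are regular because they can be recognized by finite automata.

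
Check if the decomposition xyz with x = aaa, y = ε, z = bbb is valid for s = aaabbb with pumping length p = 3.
Violated: |y| > 0

The decomposition x = aaa, y = ε, z = bbb for s = aaabbb with p = 3
violates the constraint: |y| > 0

|y| = 0, but the pumping lemma requires |y| > 0 (y must be non-empty).

Pumping lemma constraints:
1. xyz = s (decomposition is valid)
2. |xy| ≤ p
3. |y| > 0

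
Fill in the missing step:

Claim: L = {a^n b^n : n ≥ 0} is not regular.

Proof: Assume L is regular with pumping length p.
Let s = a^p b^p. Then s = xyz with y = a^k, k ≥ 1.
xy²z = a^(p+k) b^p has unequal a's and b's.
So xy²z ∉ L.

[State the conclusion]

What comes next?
This contradicts the pumping lemma for regular languages,
which guarantees xy^i z ∈ L for all i ≥ 0.

Since our assumption that L is regular leads to a contradiction,
we conclude that L = {a^n b^n : n ≥ 0} is NOT regular. ∎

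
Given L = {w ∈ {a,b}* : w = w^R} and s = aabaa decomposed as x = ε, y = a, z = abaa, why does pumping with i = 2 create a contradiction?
xy²z = aaabaa ∉ L

Pumping with i = 2 replaces y = a by y² = aa:
- Original: s = xyz = aabaa; aabaa reversed is aabaa, the same string, so it is a palindrome and is in L
- Pumped: xy²z = ε · aa · abaa = aaabaa
- aaabaa reversed is aabaaa ≠ aaabaa, so it is not a palindrome and is not in L

The pumping lemma would require xy²z ∈ L, so this decomposition yields a contradiction.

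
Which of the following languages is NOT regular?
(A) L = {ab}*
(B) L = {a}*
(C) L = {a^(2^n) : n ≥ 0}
(C) {a^(2^n) : n ≥ 0}

(C) L = {a^(2^n) : n ≥ 0} is NOT regular.

The pumping lemma can be used to prove this:
After pumping, length is no longer a power of 2

The other languages are regular because they can be recognized by finite automata.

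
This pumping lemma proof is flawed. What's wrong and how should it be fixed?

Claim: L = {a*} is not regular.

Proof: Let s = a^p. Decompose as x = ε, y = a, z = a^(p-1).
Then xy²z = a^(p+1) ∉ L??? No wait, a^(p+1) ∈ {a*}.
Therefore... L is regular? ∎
Error: The proof attempts to show a*  is not regular, but a* IS regular!

Correction: a* is a regular language (recognized by a simple DFA with one accepting state and self-loop on 'a'). The pumping lemma can only prove non-regularity, not regularity. For regular languages, pumping always works.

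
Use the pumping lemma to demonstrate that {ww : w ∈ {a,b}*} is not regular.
Assume for contradiction that L is regular, and let p ≥ 1 be the pumping length given by the pumping lemma.
Choose s = a^p b a^p b. Then s ∈ L (take w = a^p b) and |s| = 2p + 2 ≥ p.
By the pumping lemma, s = xyz for some x, y, z with |xy| ≤ p, |y| ≥ 1, and xy^i z ∈ L for every i ≥ 0.
Since |xy| ≤ p and the first p symbols of s are all a's, y = a^k for some k with 1 ≤ k ≤ p.

Take i = 2: t = xy²z = a^(p + k) b a^p b.
Suppose t = uu for some string u. The string t contains exactly two b's and ends in b, so u contains exactly one b and ends in b; hence u = a^j b for some j, and uu = a^j b a^j b. Comparing with t = a^(p + k) b a^p b forces j = p + k (first block) and j = p (second block), which is impossible since k ≥ 1. So t ∉ L.

This contradicts the pumping lemma, which requires xy^i z ∈ L for all i ≥ 0.
Hence L = {ww : w ∈ {a,b}*} is not regular. ∎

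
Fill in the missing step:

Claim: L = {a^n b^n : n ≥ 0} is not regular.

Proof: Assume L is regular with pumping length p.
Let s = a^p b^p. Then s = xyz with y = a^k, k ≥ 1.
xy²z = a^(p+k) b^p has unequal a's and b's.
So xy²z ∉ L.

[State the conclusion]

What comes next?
This contradicts the pumping lemma for regular languages,
which guarantees xy^i z ∈ L for all i ≥ 0.

Since our assumption that L is regular leads to a contradiction,
we conclude that L = {a^n b^n : n ≥ 0} is NOT regular. ∎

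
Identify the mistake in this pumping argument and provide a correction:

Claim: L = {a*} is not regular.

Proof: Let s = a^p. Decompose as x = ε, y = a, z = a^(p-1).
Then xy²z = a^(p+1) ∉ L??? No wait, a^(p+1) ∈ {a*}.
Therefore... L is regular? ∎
Error: The proof attempts to show a*  is not regular, but a* IS regular!

Correction: a* is a regular language (recognized by a simple DFA with one accepting state and self-loop on 'a'). The pumping lemma can only prove non-regularity, not regularity. For regular languages, pumping always works.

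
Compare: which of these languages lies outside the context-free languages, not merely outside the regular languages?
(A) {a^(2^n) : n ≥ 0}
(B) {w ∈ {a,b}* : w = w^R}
(A) {a^(2^n) : n ≥ 0}

(A) {a^(2^n) : n ≥ 0} requires the CFL pumping lemma.

- {w ∈ {a,b}* : w = w^R} is context-free (but not regular)
  • Can be shown non-regular with the regular pumping lemma
  • After pumping, the string is no longer symmetric

- {a^(2^n) : n ≥ 0} is NOT context-free
  • Requires the CFL pumping lemma to prove
  • Gaps between powers of 2 grow exponentially

The CFL pumping lemma is "stronger" in that it can prove non-membership
in the larger class of context-free languages.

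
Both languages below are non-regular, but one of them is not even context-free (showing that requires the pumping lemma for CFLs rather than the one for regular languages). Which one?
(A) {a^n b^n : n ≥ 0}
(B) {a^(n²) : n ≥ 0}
(B) {a^(n²) : n ≥ 0}

(B) {a^(n²) : n ≥ 0} requires the CFL pumping lemma.

- {a^n b^n : n ≥ 0} is context-free (but not regular)
  • Can be shown non-regular with the regular pumping lemma
  • After pumping, the number of a's and b's become unequal

- {a^(n²) : n ≥ 0} is NOT context-free
  • Requires the CFL pumping lemma to prove
  • Gaps between squares grow unboundedly

The CFL pumping lemma is "stronger" in that it can prove non-membership
in the larger class of context-free languages.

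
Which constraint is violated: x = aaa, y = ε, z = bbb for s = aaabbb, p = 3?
Violated: |y| > 0

The decomposition x = aaa, y = ε, z = bbb for s = aaabbb with p = 3
violates the constraint: |y| > 0

|y| = 0, but the pumping lemma requires |y| > 0 (y must be non-empty).

Pumping lemma constraints:
1. xyz = s (decomposition is valid)
2. |xy| ≤ p
3. |y| > 0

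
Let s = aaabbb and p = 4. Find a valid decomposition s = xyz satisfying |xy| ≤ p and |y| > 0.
x = 'a', y = 'aa', z = 'bbb'

For s = aaabbb and p = 4, one valid decomposition is:
- x = 'a' (length 1)
- y = 'aa' (length 2)
- z = 'bbb' (length 3)

Verification:
- xyz = 'a' + 'aa' + 'bbb' = aaabbb ✓
- |xy| = 3 ≤ 4 ✓
- |y| = 2 > 0 ✓

All pumping lemma constraints are satisfied.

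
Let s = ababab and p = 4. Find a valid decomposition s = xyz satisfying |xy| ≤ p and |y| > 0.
x = 'a', y = 'bab', z = 'ab'

For s = ababab and p = 4, one valid decomposition is:
- x = 'a' (length 1)
- y = 'bab' (length 3)
- z = 'ab' (length 2)

Verification:
- xyz = 'a' + 'bab' + 'ab' = ababab ✓
- |xy| = 4 ≤ 4 ✓
- |y| = 3 > 0 ✓

All pumping lemma constraints are satisfied.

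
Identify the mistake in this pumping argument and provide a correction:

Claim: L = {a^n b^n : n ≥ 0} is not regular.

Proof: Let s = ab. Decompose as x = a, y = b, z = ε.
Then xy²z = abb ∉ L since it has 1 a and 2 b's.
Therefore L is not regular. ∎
Error: The string s = ab might be shorter than the pumping length p.

Correction: Choose s = a^p b^p to ensure |s| ≥ p. Also, the decomposition is wrong: with |xy| ≤ p, y cannot include b's when s starts with p a's.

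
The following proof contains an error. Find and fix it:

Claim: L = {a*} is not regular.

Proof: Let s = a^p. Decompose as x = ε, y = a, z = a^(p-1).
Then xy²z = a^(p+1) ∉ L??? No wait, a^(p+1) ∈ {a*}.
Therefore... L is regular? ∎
Error: The proof attempts to show a*  is not regular, but a* IS regular!

Correction: a* is a regular language (recognized by a simple DFA with one accepting state and self-loop on 'a'). The pumping lemma can only prove non-regularity, not regularity. For regular languages, pumping always works.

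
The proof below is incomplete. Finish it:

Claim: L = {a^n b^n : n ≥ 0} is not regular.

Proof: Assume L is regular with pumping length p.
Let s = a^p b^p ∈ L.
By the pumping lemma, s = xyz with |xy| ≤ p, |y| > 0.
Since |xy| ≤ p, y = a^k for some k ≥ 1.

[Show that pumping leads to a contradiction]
Consider xy²z = a^(p+k) b^p.

Since k ≥ 1, we have p + k > p.
So xy²z has more a's than b's: (p+k) a's vs p b's.
This means xy²z ∉ L because a^n b^n requires equal counts.

This contradicts the pumping lemma which states xy²z ∈ L.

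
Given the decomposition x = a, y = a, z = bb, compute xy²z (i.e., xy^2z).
aaabb

Given x = 'a', y = 'a', z = 'bb' and i = 2:

xy^2z = x + y·y·...·y (2 times) + z
       = 'a' + 'a'^2 + 'bb'
       = 'a' + 'aa' + 'bb'
       = 'aaabb'

The pumped string is 'aaabb' with length 5.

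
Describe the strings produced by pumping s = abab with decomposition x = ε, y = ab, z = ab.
{xy^i z : i ≥ 0} = {(ab)^(i+1) : i ≥ 0} = {ab, abab, ababab, ...}

With x = ε, y = ab, z = ab: Pumping 'ab' gives strings of alternating a's and b's.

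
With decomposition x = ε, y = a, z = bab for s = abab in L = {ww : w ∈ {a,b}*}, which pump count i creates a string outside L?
i = 3

xy³z = ε · aaa · bab = aaabab; aaabab has length 6; its halves are aaa and bab, which differ, so it is not in L.
(Other choices also work, e.g. i = 0, 2; only i = 1 is guaranteed to stay in L since xy¹z = s.)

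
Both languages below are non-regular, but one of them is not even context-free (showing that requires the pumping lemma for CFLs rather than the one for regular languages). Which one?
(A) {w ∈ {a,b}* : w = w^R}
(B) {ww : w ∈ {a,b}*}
(B) {ww : w ∈ {a,b}*}

(B) {ww : w ∈ {a,b}*} requires the CFL pumping lemma.

- {w ∈ {a,b}* : w = w^R} is context-free (but not regular)
  • Can be shown non-regular with the regular pumping lemma
  • After pumping, the string is no longer symmetric

- {ww : w ∈ {a,b}*} is NOT context-free
  • Requires the CFL pumping lemma to prove
  • Even a PDA cannot compare two arbitrary halves symbol by symbol; CFL pumping on a^p b^p a^p b^p fails

The CFL pumping lemma is "stronger" in that it can prove non-membership
in the larger class of context-free languages.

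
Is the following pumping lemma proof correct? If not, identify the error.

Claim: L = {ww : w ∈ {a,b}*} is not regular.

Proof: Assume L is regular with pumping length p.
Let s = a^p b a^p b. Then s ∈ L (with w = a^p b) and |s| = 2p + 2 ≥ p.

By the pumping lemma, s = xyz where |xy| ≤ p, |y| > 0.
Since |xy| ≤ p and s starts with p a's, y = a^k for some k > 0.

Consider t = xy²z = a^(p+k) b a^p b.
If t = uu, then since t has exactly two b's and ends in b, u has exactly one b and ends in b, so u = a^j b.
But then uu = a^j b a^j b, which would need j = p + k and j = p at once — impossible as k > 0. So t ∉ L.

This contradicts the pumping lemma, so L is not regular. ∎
The proof is correct.

This proof is valid because:
1. s = a^p b a^p b is in L and is chosen in terms of p, so |s| ≥ p holds for every p
2. The decomposition analysis is correct: |xy| ≤ p forces y to lie inside the leading a's
3. The contradiction is valid: the argument shows a^(p+k) b a^p b cannot be split into two equal halves
4. The conclusion follows logically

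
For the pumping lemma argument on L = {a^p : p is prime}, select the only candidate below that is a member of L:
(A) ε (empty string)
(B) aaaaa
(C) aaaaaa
(B) aaaaa

The pumping lemma is applied to a string s that lies in L, so first check membership of each option:
- (A) ε has length 0, which is not prime, so it is not in L ✗
- (B) aaaaa has length 5, which is prime, so it is in L ✓
- (C) aaaaaa has length 6 = 2 × 3, which is not prime, so it is not in L ✗

Only (B) aaaaa is in L, so it is the only candidate that could play the role of s.
(In a complete proof one picks s in terms of the pumping length p so that |s| ≥ p is guaranteed; a fixed string like aaaaa illustrates the shape of such an s.)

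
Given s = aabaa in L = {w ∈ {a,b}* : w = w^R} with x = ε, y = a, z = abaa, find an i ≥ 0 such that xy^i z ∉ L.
i = 0

xy⁰z = ε · ε · abaa = abaa; abaa reversed is aaba ≠ abaa, so it is not a palindrome and is not in L.
(Other choices also work, e.g. i = 2, 3; only i = 1 is guaranteed to stay in L since xy¹z = s.)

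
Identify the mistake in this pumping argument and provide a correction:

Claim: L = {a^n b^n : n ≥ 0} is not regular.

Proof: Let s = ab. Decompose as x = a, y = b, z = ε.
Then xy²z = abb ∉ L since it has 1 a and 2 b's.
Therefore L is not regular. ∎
Error: The string s = ab might be shorter than the pumping length p.

Correction: Choose s = a^p b^p to ensure |s| ≥ p. Also, the decomposition is wrong: with |xy| ≤ p, y cannot include b's when s starts with p a's.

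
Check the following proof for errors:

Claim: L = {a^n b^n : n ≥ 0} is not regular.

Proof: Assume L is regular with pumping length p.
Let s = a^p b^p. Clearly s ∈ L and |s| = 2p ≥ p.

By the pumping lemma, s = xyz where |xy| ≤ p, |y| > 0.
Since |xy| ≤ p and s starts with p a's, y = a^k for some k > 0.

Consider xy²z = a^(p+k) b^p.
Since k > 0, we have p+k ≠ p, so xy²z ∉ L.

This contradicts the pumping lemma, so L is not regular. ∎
The proof is correct.

This proof is valid because:
1. The string s = a^p b^p is correctly in L
2. The decomposition analysis is correct: y must consist only of a's
3. The contradiction is valid: pumping increases a's but not b's
4. The conclusion follows logically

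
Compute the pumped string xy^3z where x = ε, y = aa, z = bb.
aaaaaabb

Given x = '', y = 'aa', z = 'bb' and i = 3:

xy^3z = x + y·y·...·y (3 times) + z
       = '' + 'aa'^3 + 'bb'
       = '' + 'aaaaaa' + 'bb'
       = 'aaaaaabb'

The pumped string is 'aaaaaabb' with length 8.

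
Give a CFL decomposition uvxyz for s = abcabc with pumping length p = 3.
u='ab', v='c', x='a', y='b', z='c'

For s = abcabc with pumping length p = 3:

One valid decomposition:
- u = 'ab'
- v = 'c'
- x = 'a'
- y = 'b'
- z = 'c'

Verification:
- uvxyz = 'ab' + 'c' + 'a' + 'b' + 'c' = abcabc ✓
- |vxy| = |'cab'| = 3 ≤ 3 ✓
- |vy| = |'cb'| = 2 > 0 ✓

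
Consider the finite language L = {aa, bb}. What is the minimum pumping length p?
p = 3

For a finite language L, the pumping lemma holds vacuously if p > max|s| for s ∈ L.

The longest string in L = {aa, bb} has length 2.
If p = 3, then no string s ∈ L has |s| ≥ p, so the condition is vacuously true.

The minimum pumping length is p = 3.

Why no smaller p works: for any p ≤ 2, the longest string s ∈ L has |s| = 2 ≥ p, so it would
have to be pumpable; but pumping up (i = 2, 3, ...) produces ever longer strings, which cannot all lie in the
finite language L. So the pumping property fails for every p ≤ 2.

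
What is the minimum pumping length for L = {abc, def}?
p = 4

For a finite language L, the pumping lemma holds vacuously if p > max|s| for s ∈ L.

The longest string in L = {abc, def} has length 3.
If p = 4, then no string s ∈ L has |s| ≥ p, so the condition is vacuously true.

The minimum pumping length is p = 4.

Why no smaller p works: for any p ≤ 3, the longest string s ∈ L has |s| = 3 ≥ p, so it would
have to be pumpable; but pumping up (i = 2, 3, ...) produces ever longer strings, which cannot all lie in the
finite language L. So the pumping property fails for every p ≤ 3.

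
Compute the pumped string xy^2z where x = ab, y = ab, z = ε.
ababab

Given x = 'ab', y = 'ab', z = '' and i = 2:

xy^2z = x + y·y·...·y (2 times) + z
       = 'ab' + 'ab'^2 + ''
       = 'ab' + 'abab' + ''
       = 'ababab'

The pumped string is 'ababab' with length 6.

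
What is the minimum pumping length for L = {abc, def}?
p = 4

For a finite language L, the pumping lemma holds vacuously if p > max|s| for s ∈ L.

The longest string in L = {abc, def} has length 3.
If p = 4, then no string s ∈ L has |s| ≥ p, so the condition is vacuously true.

The minimum pumping length is p = 4.

Why no smaller p works: for any p ≤ 3, the longest string s ∈ L has |s| = 3 ≥ p, so it would
have to be pumpable; but pumping up (i = 2, 3, ...) produces ever longer strings, which cannot all lie in the
finite language L. So the pumping property fails for every p ≤ 3.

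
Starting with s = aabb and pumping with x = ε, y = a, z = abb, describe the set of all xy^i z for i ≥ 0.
{xy^i z : i ≥ 0} = {a^(i+1) b^2 : i ≥ 0} = {abb, aabb, aaabb, ...}

With x = ε, y = a, z = abb: Starting with aabb and pumping the first 'a' (z = abb keeps the second 'a'), we get strings with i+1 a's followed by 2 b's for i = 0, 1, 2, ...; note bb is not produced because z always contributes one a.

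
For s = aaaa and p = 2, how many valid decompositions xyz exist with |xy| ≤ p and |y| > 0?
3

For s = 'aaaa' with pumping length p = 2:

Constraints: |xy| ≤ 2, |y| > 0

Valid decompositions (|xy| ≤ p, |y| ≥ 1):
  • x='', y='a', z='aaa'
  • x='a', y='a', z='aa'
  • x='', y='aa', z='aa'

Total count: 3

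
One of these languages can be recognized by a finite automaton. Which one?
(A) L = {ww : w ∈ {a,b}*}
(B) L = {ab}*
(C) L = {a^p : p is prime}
(B) {ab}*

(B) L = {ab}* is regular.

This can be recognized by a finite automaton (DFA/NFA).
Regular expressions like {ab}* define regular languages.

The other choices are not regular:
- {ww : w ∈ {a,b}*}: After pumping, the two halves no longer match
- {a^p : p is prime}: After pumping, the length becomes composite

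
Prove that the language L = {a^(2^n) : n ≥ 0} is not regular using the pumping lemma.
Assume for contradiction that L is regular, and let p ≥ 1 be the pumping length given by the pumping lemma.
Choose s = a^(2^p). Then s ∈ L and |s| = 2^p ≥ p.
By the pumping lemma, s = xyz for some x, y, z with |xy| ≤ p, |y| ≥ 1, and xy^i z ∈ L for every i ≥ 0.
Here y = a^k for some k with 1 ≤ k ≤ |xy| ≤ p, and p < 2^p.

Take i = 2: |xy²z| = 2^p + k.
Now 2^p < 2^p + k ≤ 2^p + p < 2^p + 2^p = 2^(p+1).
So |xy²z| lies strictly between the consecutive powers of two 2^p and 2^(p+1), hence is not a power of 2, and xy²z ∉ L.

This contradicts the pumping lemma, which requires xy^i z ∈ L for all i ≥ 0.
Hence L = {a^(2^n) : n ≥ 0} is not regular. ∎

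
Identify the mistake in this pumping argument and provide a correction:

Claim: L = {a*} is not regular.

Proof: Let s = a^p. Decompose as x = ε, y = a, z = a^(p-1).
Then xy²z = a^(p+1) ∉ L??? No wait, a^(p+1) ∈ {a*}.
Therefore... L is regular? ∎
Error: The proof attempts to show a*  is not regular, but a* IS regular!

Correction: a* is a regular language (recognized by a simple DFA with one accepting state and self-loop on 'a'). The pumping lemma can only prove non-regularity, not regularity. For regular languages, pumping always works.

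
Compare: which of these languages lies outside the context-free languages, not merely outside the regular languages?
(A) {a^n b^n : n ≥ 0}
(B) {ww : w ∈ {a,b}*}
(B) {ww : w ∈ {a,b}*}

(B) {ww : w ∈ {a,b}*} requires the CFL pumping lemma.

- {a^n b^n : n ≥ 0} is context-free (but not regular)
  • Can be shown non-regular with the regular pumping lemma
  • After pumping, the number of a's and b's become unequal

- {ww : w ∈ {a,b}*} is NOT context-free
  • Requires the CFL pumping lemma to prove
  • Even a PDA cannot compare two arbitrary halves symbol by symbol; CFL pumping on a^p b^p a^p b^p fails

The CFL pumping lemma is "stronger" in that it can prove non-membership
in the larger class of context-free languages.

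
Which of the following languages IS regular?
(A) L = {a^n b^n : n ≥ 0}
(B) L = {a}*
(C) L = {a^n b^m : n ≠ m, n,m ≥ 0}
(B) {a}*

(B) L = {a}* is regular.

This can be recognized by a finite automaton (DFA/NFA).
Regular expressions like {a}* define regular languages.

The other choices are not regular:
- {a^n b^m : n ≠ m, n,m ≥ 0}: After pumping a's, we can make n = m
- {a^n b^n : n ≥ 0}: After pumping, the number of a's and b's become unequal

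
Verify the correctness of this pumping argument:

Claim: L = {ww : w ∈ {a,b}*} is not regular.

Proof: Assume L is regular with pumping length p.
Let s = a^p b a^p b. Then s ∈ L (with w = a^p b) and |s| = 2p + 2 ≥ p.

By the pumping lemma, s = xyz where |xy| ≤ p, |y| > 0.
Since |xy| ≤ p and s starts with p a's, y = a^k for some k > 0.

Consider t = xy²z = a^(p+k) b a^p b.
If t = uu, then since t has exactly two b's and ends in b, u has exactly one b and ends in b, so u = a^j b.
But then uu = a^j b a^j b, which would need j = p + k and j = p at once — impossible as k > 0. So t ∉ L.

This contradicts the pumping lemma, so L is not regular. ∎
The proof is correct.

This proof is valid because:
1. s = a^p b a^p b is in L and is chosen in terms of p, so |s| ≥ p holds for every p
2. The decomposition analysis is correct: |xy| ≤ p forces y to lie inside the leading a's
3. The contradiction is valid: the argument shows a^(p+k) b a^p b cannot be split into two equal halves
4. The conclusion follows logically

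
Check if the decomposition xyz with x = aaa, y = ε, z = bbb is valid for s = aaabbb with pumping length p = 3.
Violated: |y| > 0

The decomposition x = aaa, y = ε, z = bbb for s = aaabbb with p = 3
violates the constraint: |y| > 0

|y| = 0, but the pumping lemma requires |y| > 0 (y must be non-empty).

Pumping lemma constraints:
1. xyz = s (decomposition is valid)
2. |xy| ≤ p
3. |y| > 0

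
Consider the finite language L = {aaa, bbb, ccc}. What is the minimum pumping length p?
p = 4

For a finite language L, the pumping lemma holds vacuously if p > max|s| for s ∈ L.

The longest string in L = {aaa, bbb, ccc} has length 3.
If p = 4, then no string s ∈ L has |s| ≥ p, so the condition is vacuously true.

The minimum pumping length is p = 4.

Why no smaller p works: for any p ≤ 3, the longest string s ∈ L has |s| = 3 ≥ p, so it would
have to be pumpable; but pumping up (i = 2, 3, ...) produces ever longer strings, which cannot all lie in the
finite language L. So the pumping property fails for every p ≤ 3.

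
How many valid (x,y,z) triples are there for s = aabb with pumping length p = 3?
6

For s = 'aabb' with pumping length p = 3:

Constraints: |xy| ≤ 3, |y| > 0

Valid decompositions (|xy| ≤ p, |y| ≥ 1):
  • x='', y='a', z='abb'
  • x='a', y='a', z='bb'
  • x='', y='aa', z='bb'
  • x='aa', y='b', z='b'
  • x='a', y='ab', z='b'
  • x='', y='aab', z='b'

Total count: 6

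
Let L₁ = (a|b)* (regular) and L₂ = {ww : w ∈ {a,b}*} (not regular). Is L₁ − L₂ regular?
No — L₁ − L₂ is not regular.

L₁ − L₂ is the complement of {ww} within {a,b}*. If it were regular, its complement {ww} would be regular as well (regular languages are closed under complement) — contradiction. So L₁ − L₂ is not regular.

Note that the bare facts "L₁ regular, L₂ non-regular" do not settle the question by themselves: the closure of regular languages under ∪, ∩, complement and difference applies only when BOTH operands are regular. With a non-regular operand the result can come out regular or non-regular depending on the specific languages, so one has to work out L₁ − L₂ for this particular pair, as above.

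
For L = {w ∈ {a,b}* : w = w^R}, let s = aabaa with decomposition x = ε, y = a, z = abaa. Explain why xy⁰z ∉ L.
xy⁰z = abaa ∉ L

Pumping with i = 0 replaces y = a by y⁰ = ε:
- Original: s = xyz = aabaa; aabaa reversed is aabaa, the same string, so it is a palindrome and is in L
- Pumped: xy⁰z = ε · ε · abaa = abaa
- abaa reversed is aaba ≠ abaa, so it is not a palindrome and is not in L

The pumping lemma would require xy⁰z ∈ L, so this decomposition yields a contradiction.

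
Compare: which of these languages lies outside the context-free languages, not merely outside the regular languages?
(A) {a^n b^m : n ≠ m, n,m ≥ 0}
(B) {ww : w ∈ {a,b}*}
(B) {ww : w ∈ {a,b}*}

(B) {ww : w ∈ {a,b}*} requires the CFL pumping lemma.

- {a^n b^m : n ≠ m, n,m ≥ 0} is context-free (but not regular)
  • Can be shown non-regular with the regular pumping lemma
  • After pumping a's, we can make n = m

- {ww : w ∈ {a,b}*} is NOT context-free
  • Requires the CFL pumping lemma to prove
  • Cannot verify equality of two arbitrary substrings

The CFL pumping lemma is "stronger" in that it can prove non-membership
in the larger class of context-free languages.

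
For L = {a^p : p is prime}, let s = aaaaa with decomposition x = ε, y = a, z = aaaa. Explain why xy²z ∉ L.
xy²z = aaaaaa ∉ L

Pumping with i = 2 replaces y = a by y² = aa:
- Original: s = xyz = aaaaa; aaaaa has length 5, which is prime, so it is in L
- Pumped: xy²z = ε · aa · aaaa = aaaaaa
- aaaaaa has length 6 = 2 × 3, which is not prime, so it is not in L

The pumping lemma would require xy²z ∈ L, so this decomposition yields a contradiction.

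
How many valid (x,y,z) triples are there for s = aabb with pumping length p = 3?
6

For s = 'aabb' with pumping length p = 3:

Constraints: |xy| ≤ 3, |y| > 0

Valid decompositions (|xy| ≤ p, |y| ≥ 1):
  • x='', y='a', z='abb'
  • x='a', y='a', z='bb'
  • x='', y='aa', z='bb'
  • x='aa', y='b', z='b'
  • x='a', y='ab', z='b'
  • x='', y='aab', z='b'

Total count: 6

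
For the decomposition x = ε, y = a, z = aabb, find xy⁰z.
aabb

Given x = '', y = 'a', z = 'aabb' and i = 0:

xy^0z = x + y·y·...·y (0 times) + z
       = '' + 'a'^0 + 'aabb'
       = '' + '' + 'aabb'
       = 'aabb'

The pumped string is 'aabb' with length 4.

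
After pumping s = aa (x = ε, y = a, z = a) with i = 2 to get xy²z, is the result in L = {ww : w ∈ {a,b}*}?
No

xy²z = ε · aa · a = aaa.
aaa has odd length 3, so it cannot be written as ww and is not in L.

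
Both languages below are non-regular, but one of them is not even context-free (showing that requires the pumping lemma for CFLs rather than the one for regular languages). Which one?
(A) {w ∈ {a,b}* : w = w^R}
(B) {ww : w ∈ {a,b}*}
(B) {ww : w ∈ {a,b}*}

(B) {ww : w ∈ {a,b}*} requires the CFL pumping lemma.

- {w ∈ {a,b}* : w = w^R} is context-free (but not regular)
  • Can be shown non-regular with the regular pumping lemma
  • After pumping, the string is no longer symmetric

- {ww : w ∈ {a,b}*} is NOT context-free
  • Requires the CFL pumping lemma to prove
  • Cannot verify equality of two arbitrary substrings

The CFL pumping lemma is "stronger" in that it can prove non-membership
in the larger class of context-free languages.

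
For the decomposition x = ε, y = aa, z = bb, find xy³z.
aaaaaabb

Given x = '', y = 'aa', z = 'bb' and i = 3:

xy^3z = x + y·y·...·y (3 times) + z
       = '' + 'aa'^3 + 'bb'
       = '' + 'aaaaaa' + 'bb'
       = 'aaaaaabb'

The pumped string is 'aaaaaabb' with length 8.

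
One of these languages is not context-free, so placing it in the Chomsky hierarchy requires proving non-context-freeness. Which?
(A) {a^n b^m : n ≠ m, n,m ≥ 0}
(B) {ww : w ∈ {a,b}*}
(B) {ww : w ∈ {a,b}*}

(B) {ww : w ∈ {a,b}*} requires the CFL pumping lemma.

- {a^n b^m : n ≠ m, n,m ≥ 0} is context-free (but not regular)
  • Can be shown non-regular with the regular pumping lemma
  • After pumping a's, we can make n = m

- {ww : w ∈ {a,b}*} is NOT context-free
  • Requires the CFL pumping lemma to prove
  • Cannot verify equality of two arbitrary substrings

The CFL pumping lemma is "stronger" in that it can prove non-membership
in the larger class of context-free languages.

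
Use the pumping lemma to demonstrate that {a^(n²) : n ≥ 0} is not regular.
Assume for contradiction that L is regular, and let p ≥ 1 be the pumping length given by the pumping lemma.
Choose s = a^(p²). Then s ∈ L and |s| = p² ≥ p.
By the pumping lemma, s = xyz for some x, y, z with |xy| ≤ p, |y| ≥ 1, and xy^i z ∈ L for every i ≥ 0.
Here y = a^k for some k with 1 ≤ k ≤ |xy| ≤ p.

Take i = 2: |xy²z| = p² + k.
Now p² < p² + k ≤ p² + p < p² + 2p + 1 = (p + 1)².
So |xy²z| lies strictly between the consecutive squares p² and (p + 1)², hence is not a perfect square, and xy²z ∉ L.

This contradicts the pumping lemma, which requires xy^i z ∈ L for all i ≥ 0.
Hence L = {a^(n²) : n ≥ 0} is not regular. ∎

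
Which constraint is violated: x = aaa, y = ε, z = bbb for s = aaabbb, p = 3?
Violated: |y| > 0

The decomposition x = aaa, y = ε, z = bbb for s = aaabbb with p = 3
violates the constraint: |y| > 0

|y| = 0, but the pumping lemma requires |y| > 0 (y must be non-empty).

Pumping lemma constraints:
1. xyz = s (decomposition is valid)
2. |xy| ≤ p
3. |y| > 0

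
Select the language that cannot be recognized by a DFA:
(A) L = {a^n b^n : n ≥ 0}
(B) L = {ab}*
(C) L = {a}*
(A) {a^n b^n : n ≥ 0}

(A) L = {a^n b^n : n ≥ 0} is NOT regular.

The pumping lemma can be used to prove this:
After pumping, the number of a's and b's become unequal

The other languages are regular because they can be recognized by finite automata.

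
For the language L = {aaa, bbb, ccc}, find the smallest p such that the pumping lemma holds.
p = 4

For a finite language L, the pumping lemma holds vacuously if p > max|s| for s ∈ L.

The longest string in L = {aaa, bbb, ccc} has length 3.
If p = 4, then no string s ∈ L has |s| ≥ p, so the condition is vacuously true.

The minimum pumping length is p = 4.

Why no smaller p works: for any p ≤ 3, the longest string s ∈ L has |s| = 3 ≥ p, so it would
have to be pumpable; but pumping up (i = 2, 3, ...) produces ever longer strings, which cannot all lie in the
finite language L. So the pumping property fails for every p ≤ 3.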